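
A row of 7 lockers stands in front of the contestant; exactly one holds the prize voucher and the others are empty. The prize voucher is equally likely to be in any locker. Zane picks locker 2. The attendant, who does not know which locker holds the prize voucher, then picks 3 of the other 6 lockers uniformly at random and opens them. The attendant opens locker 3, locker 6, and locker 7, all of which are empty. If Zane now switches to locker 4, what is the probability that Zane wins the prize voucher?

1/4

Because the attendant chose which lockers to open without knowing where the prize voucher is, the choice is independent of the prize location. Learning that none of the 3 opened lockers holds the prize voucher simply rules out those 3 locations and leaves the remaining 4 lockers still equally likely by symmetry.
So P(the prize voucher in locker 4) = 1/4.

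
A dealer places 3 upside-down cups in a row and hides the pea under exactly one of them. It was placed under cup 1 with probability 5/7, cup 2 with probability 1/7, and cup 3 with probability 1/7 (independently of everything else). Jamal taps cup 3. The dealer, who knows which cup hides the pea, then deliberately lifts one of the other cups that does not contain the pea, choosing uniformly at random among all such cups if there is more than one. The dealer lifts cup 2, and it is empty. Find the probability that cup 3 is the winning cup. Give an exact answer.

Condition on the true location of the pea.
If it is under cup 1 (prior 5/7): the dealer has no choice, probability 1; weight (5/7)·1 = 5/7.
If it is under cup 2 (prior 1/7): the dealer opened cup 2, so this case is ruled out; weight (1/7)·0 = 0.
If it is under cup 3 (prior 1/7): the dealer has 2 equally likely choices, so probability 1/2; weight (1/7)·(1/2) = 1/14.
The weights sum to 11/14.
So P(the pea under cup 3 | the dealer opened cup 2) = (1/14) / (11/14) = 1/11.

1/11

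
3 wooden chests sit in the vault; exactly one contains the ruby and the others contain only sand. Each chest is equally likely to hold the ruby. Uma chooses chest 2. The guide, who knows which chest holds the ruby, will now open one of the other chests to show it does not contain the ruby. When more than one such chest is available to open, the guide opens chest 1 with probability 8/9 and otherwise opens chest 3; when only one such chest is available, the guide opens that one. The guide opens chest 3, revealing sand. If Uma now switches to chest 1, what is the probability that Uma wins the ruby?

9/10

Condition on the true location of the ruby.
If it is in chest 1 (prior 1/3): only chest 3 is available, probability 1; weight (1/3)·1 = 1/3.
If it is in chest 2 (prior 1/3): chest 1 is available but not opened, probability 1/9; weight (1/3)·(1/9) = 1/27.
If it is in chest 3 (prior 1/3): the guide opened chest 3, so this case is ruled out; weight (1/3)·0 = 0.
The weights sum to 10/27.
So P(the ruby in chest 1 | the guide opened chest 3) = (1/3) / (10/27) = 9/10.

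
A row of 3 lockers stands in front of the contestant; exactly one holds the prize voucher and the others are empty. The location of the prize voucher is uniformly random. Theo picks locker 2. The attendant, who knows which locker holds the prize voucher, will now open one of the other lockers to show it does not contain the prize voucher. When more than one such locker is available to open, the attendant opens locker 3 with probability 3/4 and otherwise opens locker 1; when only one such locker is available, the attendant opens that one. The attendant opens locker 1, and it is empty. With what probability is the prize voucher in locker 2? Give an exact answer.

1/5

Apply Bayes' rule, conditioning on where the prize voucher actually is.
If it is in locker 1 (prior 1/3): the attendant opened locker 1, so this case is ruled out; weight (1/3)·0 = 0.
If it is in locker 2 (prior 1/3): locker 3 is available but not opened, probability 1/4; weight (1/3)·(1/4) = 1/12.
If it is in locker 3 (prior 1/3): only locker 1 is available, probability 1; weight (1/3)·1 = 1/3.
The weights sum to 5/12.
So P(the prize voucher in locker 2 | the attendant opened locker 1) = (1/12) / (5/12) = 1/5.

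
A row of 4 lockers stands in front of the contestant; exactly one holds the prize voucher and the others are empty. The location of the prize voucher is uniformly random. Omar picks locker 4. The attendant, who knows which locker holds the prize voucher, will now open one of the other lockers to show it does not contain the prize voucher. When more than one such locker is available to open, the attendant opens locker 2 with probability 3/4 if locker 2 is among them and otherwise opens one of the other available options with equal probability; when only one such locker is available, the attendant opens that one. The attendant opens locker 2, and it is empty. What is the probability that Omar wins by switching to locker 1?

1/3

Condition on the true location of the prize voucher.
If it is in any of lockers 1, 3, and 4 (prior 1/4 each): locker 2 is available, opened with probability 3/4; weight (1/4)·(3/4) = 3/16 each.
If it is in locker 2 (prior 1/4): the attendant opened locker 2, so this case is ruled out; weight (1/4)·0 = 0.
The weights sum to 9/16.
So P(the prize voucher in locker 1 | the attendant opened locker 2) = (3/16) / (9/16) = 1/3.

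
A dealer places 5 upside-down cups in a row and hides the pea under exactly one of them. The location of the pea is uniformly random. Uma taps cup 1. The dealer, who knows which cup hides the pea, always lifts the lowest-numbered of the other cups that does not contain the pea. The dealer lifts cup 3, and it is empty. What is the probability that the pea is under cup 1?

Apply Bayes' rule, conditioning on where the pea actually is.
If it is under any of cups 1, 4, and 5 (prior 1/5 each): the dealer would have opened cup 2 instead, probability 0; weight (1/5)·0 = 0 each.
If it is under cup 2 (prior 1/5): cup 3 is the lowest-numbered option available, probability 1; weight (1/5)·1 = 1/5.
If it is under cup 3 (prior 1/5): the dealer opened cup 3, so this case is ruled out; weight (1/5)·0 = 0.
The weights sum to 1/5.
So P(the pea under cup 1 | the dealer opened cup 3) = 0 / (1/5) = 0.

0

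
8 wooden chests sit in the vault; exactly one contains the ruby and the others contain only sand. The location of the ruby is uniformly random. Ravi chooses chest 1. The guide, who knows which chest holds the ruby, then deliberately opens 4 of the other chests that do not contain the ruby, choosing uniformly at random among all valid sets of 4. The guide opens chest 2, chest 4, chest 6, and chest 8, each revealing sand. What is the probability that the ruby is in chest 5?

7/24

Apply Bayes' rule, conditioning on where the ruby actually is.
If it is in chest 1 (prior 1/8): the guide has 35 equally likely choices, so probability 1/35; weight (1/8)·(1/35) = 1/280.
If it is in any of chests 2, 4, 6, and 8 (prior 1/8 each): that chest was opened and seen not to hold the prize — ruled out; weight (1/8)·0 = 0 each.
If it is in any of chests 3, 5, and 7 (prior 1/8 each): the guide has 15 equally likely choices, so probability 1/15; weight (1/8)·(1/15) = 1/120 each.
The weights sum to 1/35.
So P(the ruby in chest 5 | the guide opened chest 2, chest 4, chest 6, and chest 8) = (1/120) / (1/35) = 7/24.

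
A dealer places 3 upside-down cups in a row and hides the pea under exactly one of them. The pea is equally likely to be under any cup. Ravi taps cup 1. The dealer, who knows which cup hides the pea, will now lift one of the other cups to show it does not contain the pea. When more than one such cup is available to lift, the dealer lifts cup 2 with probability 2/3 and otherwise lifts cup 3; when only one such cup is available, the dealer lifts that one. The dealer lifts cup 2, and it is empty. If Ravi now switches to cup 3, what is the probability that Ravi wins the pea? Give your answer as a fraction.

Condition on the true location of the pea.
If it is under cup 1 (prior 1/3): cup 2 is available, opened with probability 2/3; weight (1/3)·(2/3) = 2/9.
If it is under cup 2 (prior 1/3): the dealer opened cup 2, so this case is ruled out; weight (1/3)·0 = 0.
If it is under cup 3 (prior 1/3): only cup 2 is available, probability 1; weight (1/3)·1 = 1/3.
The weights sum to 5/9.
So P(the pea under cup 3 | the dealer opened cup 2) = (1/3) / (5/9) = 3/5.

3/5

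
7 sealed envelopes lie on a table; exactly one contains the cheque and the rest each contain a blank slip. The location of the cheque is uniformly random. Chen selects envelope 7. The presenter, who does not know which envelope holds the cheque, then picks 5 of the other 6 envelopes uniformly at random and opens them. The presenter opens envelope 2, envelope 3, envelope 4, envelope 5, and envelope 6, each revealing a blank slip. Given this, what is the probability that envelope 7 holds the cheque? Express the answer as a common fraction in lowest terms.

1/2

Apply Bayes' rule, conditioning on where the cheque actually is.
If it is in either of envelopes 1 and 7 (prior 1/7 each): the presenter picks exactly this set with probability 1/6 regardless, and none is the prize; weight (1/7)·(1/6) = 1/42 each.
If it is in any of envelopes 2, 3, 4, 5, and 6 (prior 1/7 each): that envelope was opened and seen not to hold the prize — ruled out; weight (1/7)·0 = 0 each.
The weights sum to 1/21.
So P(the cheque in envelope 7 | the presenter opened envelope 2, envelope 3, envelope 4, envelope 5, and envelope 6) = (1/42) / (1/21) = 1/2.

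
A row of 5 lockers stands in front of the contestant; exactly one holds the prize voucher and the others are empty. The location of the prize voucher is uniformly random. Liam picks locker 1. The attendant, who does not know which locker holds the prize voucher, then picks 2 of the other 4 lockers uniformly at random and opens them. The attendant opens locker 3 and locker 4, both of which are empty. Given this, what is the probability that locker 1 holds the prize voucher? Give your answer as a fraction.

Consider each possible location of the prize voucher in turn.
If it is in any of lockers 1, 2, and 5 (prior 1/5 each): the attendant picks exactly this set with probability 1/6 regardless, and none is the prize; weight (1/5)·(1/6) = 1/30 each.
If it is in either of lockers 3 and 4 (prior 1/5 each): that locker was opened and seen not to hold the prize — ruled out; weight (1/5)·0 = 0 each.
The weights sum to 1/10.
So P(the prize voucher in locker 1 | the attendant opened locker 3 and locker 4) = (1/30) / (1/10) = 1/3.

1/3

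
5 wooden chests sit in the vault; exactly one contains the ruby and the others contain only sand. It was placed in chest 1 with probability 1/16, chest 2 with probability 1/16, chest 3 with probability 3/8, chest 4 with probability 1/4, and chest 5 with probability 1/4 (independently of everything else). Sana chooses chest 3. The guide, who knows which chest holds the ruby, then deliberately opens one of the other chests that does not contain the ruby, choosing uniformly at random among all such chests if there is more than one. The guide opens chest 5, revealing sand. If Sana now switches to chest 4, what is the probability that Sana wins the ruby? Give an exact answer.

Condition on the true location of the ruby.
If it is in either of chests 1 and 2 (prior 1/16 each): the guide has 3 equally likely choices, so probability 1/3; weight (1/16)·(1/3) = 1/48 each.
If it is in chest 3 (prior 3/8): the guide has 4 equally likely choices, so probability 1/4; weight (3/8)·(1/4) = 3/32.
If it is in chest 4 (prior 1/4): the guide has 3 equally likely choices, so probability 1/3; weight (1/4)·(1/3) = 1/12.
If it is in chest 5 (prior 1/4): the guide opened chest 5, so this case is ruled out; weight (1/4)·0 = 0.
The weights sum to 7/32.
So P(the ruby in chest 4 | the guide opened chest 5) = (1/12) / (7/32) = 8/21.

8/21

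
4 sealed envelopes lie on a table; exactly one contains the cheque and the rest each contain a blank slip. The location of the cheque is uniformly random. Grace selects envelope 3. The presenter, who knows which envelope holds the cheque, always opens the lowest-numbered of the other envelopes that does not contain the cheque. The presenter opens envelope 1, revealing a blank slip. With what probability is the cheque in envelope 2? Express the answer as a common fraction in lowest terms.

Apply Bayes' rule, conditioning on where the cheque actually is.
If it is in envelope 1 (prior 1/4): the presenter opened envelope 1, so this case is ruled out; weight (1/4)·0 = 0.
If it is in any of envelopes 2, 3, and 4 (prior 1/4 each): envelope 1 is the lowest-numbered option available, probability 1; weight (1/4)·1 = 1/4 each.
The weights sum to 3/4.
So P(the cheque in envelope 2 | the presenter opened envelope 1) = (1/4) / (3/4) = 1/3.

1/3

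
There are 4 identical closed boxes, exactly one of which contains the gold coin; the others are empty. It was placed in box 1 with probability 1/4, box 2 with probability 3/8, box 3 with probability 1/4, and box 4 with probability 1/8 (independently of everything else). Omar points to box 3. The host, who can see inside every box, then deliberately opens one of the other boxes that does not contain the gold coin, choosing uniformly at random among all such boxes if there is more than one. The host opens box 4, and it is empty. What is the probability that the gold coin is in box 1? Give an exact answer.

6/19

Apply Bayes' rule, conditioning on where the gold coin actually is.
If it is in box 1 (prior 1/4): the host has 2 equally likely choices, so probability 1/2; weight (1/4)·(1/2) = 1/8.
If it is in box 2 (prior 3/8): the host has 2 equally likely choices, so probability 1/2; weight (3/8)·(1/2) = 3/16.
If it is in box 3 (prior 1/4): the host has 3 equally likely choices, so probability 1/3; weight (1/4)·(1/3) = 1/12.
If it is in box 4 (prior 1/8): the host opened box 4, so this case is ruled out; weight (1/8)·0 = 0.
The weights sum to 19/48.
So P(the gold coin in box 1 | the host opened box 4) = (1/8) / (19/48) = 6/19.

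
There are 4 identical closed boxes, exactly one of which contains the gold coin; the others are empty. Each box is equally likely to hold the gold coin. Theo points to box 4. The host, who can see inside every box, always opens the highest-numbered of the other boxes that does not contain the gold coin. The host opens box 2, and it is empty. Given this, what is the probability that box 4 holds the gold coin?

Consider each possible location of the gold coin in turn.
If it is in either of boxes 1 and 4 (prior 1/4 each): the host would have opened box 3 instead, probability 0; weight (1/4)·0 = 0 each.
If it is in box 2 (prior 1/4): the host opened box 2, so this case is ruled out; weight (1/4)·0 = 0.
If it is in box 3 (prior 1/4): box 2 is the highest-numbered option available, probability 1; weight (1/4)·1 = 1/4.
The weights sum to 1/4.
So P(the gold coin in box 4 | the host opened box 2) = 0 / (1/4) = 0.

0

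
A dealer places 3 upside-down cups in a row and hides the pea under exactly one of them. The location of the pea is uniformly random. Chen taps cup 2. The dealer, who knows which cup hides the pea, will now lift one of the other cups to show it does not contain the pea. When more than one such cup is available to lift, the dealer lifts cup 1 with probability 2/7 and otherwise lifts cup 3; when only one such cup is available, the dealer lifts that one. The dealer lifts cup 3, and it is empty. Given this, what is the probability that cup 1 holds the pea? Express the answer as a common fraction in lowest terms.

Consider each possible location of the pea in turn.
If it is under cup 1 (prior 1/3): only cup 3 is available, probability 1; weight (1/3)·1 = 1/3.
If it is under cup 2 (prior 1/3): cup 1 is available but not opened, probability 5/7; weight (1/3)·(5/7) = 5/21.
If it is under cup 3 (prior 1/3): the dealer opened cup 3, so this case is ruled out; weight (1/3)·0 = 0.
The weights sum to 4/7.
So P(the pea under cup 1 | the dealer opened cup 3) = (1/3) / (4/7) = 7/12.

7/12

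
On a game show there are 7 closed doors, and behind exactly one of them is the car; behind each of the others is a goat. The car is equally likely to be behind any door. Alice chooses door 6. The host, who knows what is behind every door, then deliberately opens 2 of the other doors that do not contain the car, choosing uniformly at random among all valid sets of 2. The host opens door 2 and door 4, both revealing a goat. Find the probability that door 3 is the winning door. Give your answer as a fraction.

3/14

Consider each possible location of the car in turn.
If it is behind any of doors 1, 3, 5, and 7 (prior 1/7 each): the host has 10 equally likely choices, so probability 1/10; weight (1/7)·(1/10) = 1/70 each.
If it is behind either of doors 2 and 4 (prior 1/7 each): that door was opened and seen not to hold the prize — ruled out; weight (1/7)·0 = 0 each.
If it is behind door 6 (prior 1/7): the host has 15 equally likely choices, so probability 1/15; weight (1/7)·(1/15) = 1/105.
The weights sum to 1/15.
So P(the car behind door 3 | the host opened door 2 and door 4) = (1/70) / (1/15) = 3/14.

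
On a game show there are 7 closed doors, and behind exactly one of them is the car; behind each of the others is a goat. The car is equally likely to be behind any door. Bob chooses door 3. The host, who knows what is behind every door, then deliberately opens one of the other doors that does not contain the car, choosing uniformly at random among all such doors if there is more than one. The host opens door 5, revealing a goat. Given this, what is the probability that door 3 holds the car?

Consider each possible location of the car in turn.
If it is behind any of doors 1, 2, 4, 6, and 7 (prior 1/7 each): the host has 5 equally likely choices, so probability 1/5; weight (1/7)·(1/5) = 1/35 each.
If it is behind door 3 (prior 1/7): the host has 6 equally likely choices, so probability 1/6; weight (1/7)·(1/6) = 1/42.
If it is behind door 5 (prior 1/7): the host opened door 5, so this case is ruled out; weight (1/7)·0 = 0.
The weights sum to 1/6.
So P(the car behind door 3 | the host opened door 5) = (1/42) / (1/6) = 1/7.

1/7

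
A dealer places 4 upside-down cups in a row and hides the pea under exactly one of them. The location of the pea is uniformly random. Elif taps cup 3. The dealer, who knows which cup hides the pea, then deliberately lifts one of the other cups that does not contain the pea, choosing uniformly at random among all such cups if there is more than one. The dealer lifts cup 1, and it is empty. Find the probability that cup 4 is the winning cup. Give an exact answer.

3/8

Apply Bayes' rule, conditioning on where the pea actually is.
If it is under cup 1 (prior 1/4): the dealer opened cup 1, so this case is ruled out; weight (1/4)·0 = 0.
If it is under either of cups 2 and 4 (prior 1/4 each): the dealer has 2 equally likely choices, so probability 1/2; weight (1/4)·(1/2) = 1/8 each.
If it is under cup 3 (prior 1/4): the dealer has 3 equally likely choices, so probability 1/3; weight (1/4)·(1/3) = 1/12.
The weights sum to 1/3.
So P(the pea under cup 4 | the dealer opened cup 1) = (1/8) / (1/3) = 3/8.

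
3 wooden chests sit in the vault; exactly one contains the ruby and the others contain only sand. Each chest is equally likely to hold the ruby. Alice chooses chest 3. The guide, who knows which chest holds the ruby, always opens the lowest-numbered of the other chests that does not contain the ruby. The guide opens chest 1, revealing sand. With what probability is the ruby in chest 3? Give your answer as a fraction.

Consider each possible location of the ruby in turn.
If it is in chest 1 (prior 1/3): the guide opened chest 1, so this case is ruled out; weight (1/3)·0 = 0.
If it is in either of chests 2 and 3 (prior 1/3 each): chest 1 is the lowest-numbered option available, probability 1; weight (1/3)·1 = 1/3 each.
The weights sum to 2/3.
So P(the ruby in chest 3 | the guide opened chest 1) = (1/3) / (2/3) = 1/2.

1/2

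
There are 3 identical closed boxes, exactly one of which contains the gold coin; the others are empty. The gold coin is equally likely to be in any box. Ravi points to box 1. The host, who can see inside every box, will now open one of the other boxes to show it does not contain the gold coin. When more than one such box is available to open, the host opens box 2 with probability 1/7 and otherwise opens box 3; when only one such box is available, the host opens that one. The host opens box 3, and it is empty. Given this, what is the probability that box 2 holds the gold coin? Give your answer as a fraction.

Consider each possible location of the gold coin in turn.
If it is in box 1 (prior 1/3): box 2 is available but not opened, probability 6/7; weight (1/3)·(6/7) = 2/7.
If it is in box 2 (prior 1/3): only box 3 is available, probability 1; weight (1/3)·1 = 1/3.
If it is in box 3 (prior 1/3): the host opened box 3, so this case is ruled out; weight (1/3)·0 = 0.
The weights sum to 13/21.
So P(the gold coin in box 2 | the host opened box 3) = (1/3) / (13/21) = 7/13.

7/13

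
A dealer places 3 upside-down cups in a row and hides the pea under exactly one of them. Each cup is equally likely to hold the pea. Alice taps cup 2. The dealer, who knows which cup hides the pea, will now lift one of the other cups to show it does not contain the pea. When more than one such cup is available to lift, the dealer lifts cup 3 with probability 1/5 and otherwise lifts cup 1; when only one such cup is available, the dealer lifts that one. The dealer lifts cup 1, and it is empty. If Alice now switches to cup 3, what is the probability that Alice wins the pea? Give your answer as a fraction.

Condition on the true location of the pea.
If it is under cup 1 (prior 1/3): the dealer opened cup 1, so this case is ruled out; weight (1/3)·0 = 0.
If it is under cup 2 (prior 1/3): cup 3 is available but not opened, probability 4/5; weight (1/3)·(4/5) = 4/15.
If it is under cup 3 (prior 1/3): only cup 1 is available, probability 1; weight (1/3)·1 = 1/3.
The weights sum to 3/5.
So P(the pea under cup 3 | the dealer opened cup 1) = (1/3) / (3/5) = 5/9.

5/9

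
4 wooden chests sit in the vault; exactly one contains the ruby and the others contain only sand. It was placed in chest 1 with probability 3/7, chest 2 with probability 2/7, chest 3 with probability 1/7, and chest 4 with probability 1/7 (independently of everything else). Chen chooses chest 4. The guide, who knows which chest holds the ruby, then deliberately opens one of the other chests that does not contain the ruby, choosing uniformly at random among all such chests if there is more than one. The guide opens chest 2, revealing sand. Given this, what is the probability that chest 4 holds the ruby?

1/7

Condition on the true location of the ruby.
If it is in chest 1 (prior 3/7): the guide has 2 equally likely choices, so probability 1/2; weight (3/7)·(1/2) = 3/14.
If it is in chest 2 (prior 2/7): the guide opened chest 2, so this case is ruled out; weight (2/7)·0 = 0.
If it is in chest 3 (prior 1/7): the guide has 2 equally likely choices, so probability 1/2; weight (1/7)·(1/2) = 1/14.
If it is in chest 4 (prior 1/7): the guide has 3 equally likely choices, so probability 1/3; weight (1/7)·(1/3) = 1/21.
The weights sum to 1/3.
So P(the ruby in chest 4 | the guide opened chest 2) = (1/21) / (1/3) = 1/7.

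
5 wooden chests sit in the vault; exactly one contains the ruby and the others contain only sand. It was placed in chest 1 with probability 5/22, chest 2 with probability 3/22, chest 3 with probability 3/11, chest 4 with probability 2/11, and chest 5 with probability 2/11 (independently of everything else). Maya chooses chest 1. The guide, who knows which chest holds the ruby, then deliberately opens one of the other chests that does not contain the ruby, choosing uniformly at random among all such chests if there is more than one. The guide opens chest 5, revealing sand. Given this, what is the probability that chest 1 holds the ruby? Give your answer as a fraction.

15/67

Condition on the true location of the ruby.
If it is in chest 1 (prior 5/22): the guide has 4 equally likely choices, so probability 1/4; weight (5/22)·(1/4) = 5/88.
If it is in chest 2 (prior 3/22): the guide has 3 equally likely choices, so probability 1/3; weight (3/22)·(1/3) = 1/22.
If it is in chest 3 (prior 3/11): the guide has 3 equally likely choices, so probability 1/3; weight (3/11)·(1/3) = 1/11.
If it is in chest 4 (prior 2/11): the guide has 3 equally likely choices, so probability 1/3; weight (2/11)·(1/3) = 2/33.
If it is in chest 5 (prior 2/11): the guide opened chest 5, so this case is ruled out; weight (2/11)·0 = 0.
The weights sum to 67/264.
So P(the ruby in chest 1 | the guide opened chest 5) = (5/88) / (67/264) = 15/67.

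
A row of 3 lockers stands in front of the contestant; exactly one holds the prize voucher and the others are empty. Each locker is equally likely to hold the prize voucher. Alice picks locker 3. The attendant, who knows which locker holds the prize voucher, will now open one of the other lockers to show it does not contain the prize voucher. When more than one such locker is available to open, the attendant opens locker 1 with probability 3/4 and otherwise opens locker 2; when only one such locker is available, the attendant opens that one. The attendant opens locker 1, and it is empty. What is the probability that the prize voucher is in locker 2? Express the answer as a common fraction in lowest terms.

Apply Bayes' rule, conditioning on where the prize voucher actually is.
If it is in locker 1 (prior 1/3): the attendant opened locker 1, so this case is ruled out; weight (1/3)·0 = 0.
If it is in locker 2 (prior 1/3): only locker 1 is available, probability 1; weight (1/3)·1 = 1/3.
If it is in locker 3 (prior 1/3): locker 1 is available, opened with probability 3/4; weight (1/3)·(3/4) = 1/4.
The weights sum to 7/12.
So P(the prize voucher in locker 2 | the attendant opened locker 1) = (1/3) / (7/12) = 4/7.

4/7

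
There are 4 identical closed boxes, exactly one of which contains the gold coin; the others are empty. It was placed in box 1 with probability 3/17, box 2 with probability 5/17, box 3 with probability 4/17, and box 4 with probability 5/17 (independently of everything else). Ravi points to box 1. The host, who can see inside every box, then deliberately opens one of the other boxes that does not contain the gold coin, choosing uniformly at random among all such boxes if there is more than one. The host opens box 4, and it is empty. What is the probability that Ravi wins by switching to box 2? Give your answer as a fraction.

5/11

Consider each possible location of the gold coin in turn.
If it is in box 1 (prior 3/17): the host has 3 equally likely choices, so probability 1/3; weight (3/17)·(1/3) = 1/17.
If it is in box 2 (prior 5/17): the host has 2 equally likely choices, so probability 1/2; weight (5/17)·(1/2) = 5/34.
If it is in box 3 (prior 4/17): the host has 2 equally likely choices, so probability 1/2; weight (4/17)·(1/2) = 2/17.
If it is in box 4 (prior 5/17): the host opened box 4, so this case is ruled out; weight (5/17)·0 = 0.
The weights sum to 11/34.
So P(the gold coin in box 2 | the host opened box 4) = (5/34) / (11/34) = 5/11.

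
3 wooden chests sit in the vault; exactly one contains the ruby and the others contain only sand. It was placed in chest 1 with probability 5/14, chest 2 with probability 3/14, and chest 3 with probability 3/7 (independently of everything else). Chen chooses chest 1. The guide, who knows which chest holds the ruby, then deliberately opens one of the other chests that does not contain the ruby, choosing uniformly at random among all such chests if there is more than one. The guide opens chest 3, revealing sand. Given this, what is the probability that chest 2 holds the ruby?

Condition on the true location of the ruby.
If it is in chest 1 (prior 5/14): the guide has 2 equally likely choices, so probability 1/2; weight (5/14)·(1/2) = 5/28.
If it is in chest 2 (prior 3/14): the guide has no choice, probability 1; weight (3/14)·1 = 3/14.
If it is in chest 3 (prior 3/7): the guide opened chest 3, so this case is ruled out; weight (3/7)·0 = 0.
The weights sum to 11/28.
So P(the ruby in chest 2 | the guide opened chest 3) = (3/14) / (11/28) = 6/11.

6/11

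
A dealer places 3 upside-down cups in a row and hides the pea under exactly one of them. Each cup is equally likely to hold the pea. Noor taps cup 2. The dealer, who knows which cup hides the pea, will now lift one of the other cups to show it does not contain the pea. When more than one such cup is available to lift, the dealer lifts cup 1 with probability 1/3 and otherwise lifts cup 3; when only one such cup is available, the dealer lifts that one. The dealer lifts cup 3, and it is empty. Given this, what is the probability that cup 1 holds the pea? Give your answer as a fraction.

Consider each possible location of the pea in turn.
If it is under cup 1 (prior 1/3): only cup 3 is available, probability 1; weight (1/3)·1 = 1/3.
If it is under cup 2 (prior 1/3): cup 1 is available but not opened, probability 2/3; weight (1/3)·(2/3) = 2/9.
If it is under cup 3 (prior 1/3): the dealer opened cup 3, so this case is ruled out; weight (1/3)·0 = 0.
The weights sum to 5/9.
So P(the pea under cup 1 | the dealer opened cup 3) = (1/3) / (5/9) = 3/5.

3/5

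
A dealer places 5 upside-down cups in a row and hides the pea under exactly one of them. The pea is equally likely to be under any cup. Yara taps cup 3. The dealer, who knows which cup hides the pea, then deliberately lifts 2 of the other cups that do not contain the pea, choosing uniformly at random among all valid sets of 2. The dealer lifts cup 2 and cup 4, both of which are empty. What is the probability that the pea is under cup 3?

1/5

Condition on the true location of the pea.
If it is under either of cups 1 and 5 (prior 1/5 each): the dealer has 3 equally likely choices, so probability 1/3; weight (1/5)·(1/3) = 1/15 each.
If it is under either of cups 2 and 4 (prior 1/5 each): that cup was opened and seen not to hold the prize — ruled out; weight (1/5)·0 = 0 each.
If it is under cup 3 (prior 1/5): the dealer has 6 equally likely choices, so probability 1/6; weight (1/5)·(1/6) = 1/30.
The weights sum to 1/6.
So P(the pea under cup 3 | the dealer opened cup 2 and cup 4) = (1/30) / (1/6) = 1/5.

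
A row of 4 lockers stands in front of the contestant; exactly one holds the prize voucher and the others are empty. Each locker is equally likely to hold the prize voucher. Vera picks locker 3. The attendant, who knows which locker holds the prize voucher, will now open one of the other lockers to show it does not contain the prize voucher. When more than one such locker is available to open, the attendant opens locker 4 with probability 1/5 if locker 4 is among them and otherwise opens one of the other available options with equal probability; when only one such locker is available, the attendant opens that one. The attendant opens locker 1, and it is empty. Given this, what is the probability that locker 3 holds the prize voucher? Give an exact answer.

4/17

Apply Bayes' rule, conditioning on where the prize voucher actually is.
If it is in locker 1 (prior 1/4): the attendant opened locker 1, so this case is ruled out; weight (1/4)·0 = 0.
If it is in locker 2 (prior 1/4): locker 4 is available but not opened, probability 4/5; weight (1/4)·(4/5) = 1/5.
If it is in locker 3 (prior 1/4): locker 4 is available but not opened; locker 1 gets probability (1 − 1/5)/2 = 2/5; weight (1/4)·(2/5) = 1/10.
If it is in locker 4 (prior 1/4): locker 4 holds the prize so is unavailable; the attendant chooses uniformly among the 2 others, probability 1/2; weight (1/4)·(1/2) = 1/8.
The weights sum to 17/40.
So P(the prize voucher in locker 3 | the attendant opened locker 1) = (1/10) / (17/40) = 4/17.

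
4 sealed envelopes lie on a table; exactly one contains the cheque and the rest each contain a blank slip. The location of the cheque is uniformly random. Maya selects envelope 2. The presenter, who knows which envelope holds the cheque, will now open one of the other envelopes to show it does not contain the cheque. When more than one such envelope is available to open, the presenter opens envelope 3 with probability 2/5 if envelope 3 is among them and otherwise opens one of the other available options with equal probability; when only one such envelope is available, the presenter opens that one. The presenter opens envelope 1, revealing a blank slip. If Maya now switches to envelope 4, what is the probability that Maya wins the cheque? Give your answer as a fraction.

3/7

Condition on the true location of the cheque.
If it is in envelope 1 (prior 1/4): the presenter opened envelope 1, so this case is ruled out; weight (1/4)·0 = 0.
If it is in envelope 2 (prior 1/4): envelope 3 is available but not opened; envelope 1 gets probability (1 − 2/5)/2 = 3/10; weight (1/4)·(3/10) = 3/40.
If it is in envelope 3 (prior 1/4): envelope 3 holds the prize so is unavailable; the presenter chooses uniformly among the 2 others, probability 1/2; weight (1/4)·(1/2) = 1/8.
If it is in envelope 4 (prior 1/4): envelope 3 is available but not opened, probability 3/5; weight (1/4)·(3/5) = 3/20.
The weights sum to 7/20.
So P(the cheque in envelope 4 | the presenter opened envelope 1) = (3/20) / (7/20) = 3/7.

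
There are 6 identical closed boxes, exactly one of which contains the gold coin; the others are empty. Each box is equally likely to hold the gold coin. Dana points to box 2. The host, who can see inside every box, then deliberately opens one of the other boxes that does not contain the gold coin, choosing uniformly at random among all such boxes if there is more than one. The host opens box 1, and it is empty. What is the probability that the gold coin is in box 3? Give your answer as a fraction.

Apply Bayes' rule, conditioning on where the gold coin actually is.
If it is in box 1 (prior 1/6): the host opened box 1, so this case is ruled out; weight (1/6)·0 = 0.
If it is in box 2 (prior 1/6): the host has 5 equally likely choices, so probability 1/5; weight (1/6)·(1/5) = 1/30.
If it is in any of boxes 3, 4, 5, and 6 (prior 1/6 each): the host has 4 equally likely choices, so probability 1/4; weight (1/6)·(1/4) = 1/24 each.
The weights sum to 1/5.
So P(the gold coin in box 3 | the host opened box 1) = (1/24) / (1/5) = 5/24.

5/24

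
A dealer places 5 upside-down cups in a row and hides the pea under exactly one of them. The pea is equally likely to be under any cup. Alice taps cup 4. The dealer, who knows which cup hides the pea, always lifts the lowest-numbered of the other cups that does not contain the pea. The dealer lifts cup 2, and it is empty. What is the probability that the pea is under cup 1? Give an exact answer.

Consider each possible location of the pea in turn.
If it is under cup 1 (prior 1/5): cup 2 is the lowest-numbered option available, probability 1; weight (1/5)·1 = 1/5.
If it is under cup 2 (prior 1/5): the dealer opened cup 2, so this case is ruled out; weight (1/5)·0 = 0.
If it is under any of cups 3, 4, and 5 (prior 1/5 each): the dealer would have opened cup 1 instead, probability 0; weight (1/5)·0 = 0 each.
The weights sum to 1/5.
So P(the pea under cup 1 | the dealer opened cup 2) = (1/5) / (1/5) = 1.

1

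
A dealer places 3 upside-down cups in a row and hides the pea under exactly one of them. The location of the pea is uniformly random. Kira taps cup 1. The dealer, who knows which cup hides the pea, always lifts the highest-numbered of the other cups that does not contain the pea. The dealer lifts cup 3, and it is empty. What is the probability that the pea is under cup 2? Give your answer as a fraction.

Condition on the true location of the pea.
If it is under either of cups 1 and 2 (prior 1/3 each): cup 3 is the highest-numbered option available, probability 1; weight (1/3)·1 = 1/3 each.
If it is under cup 3 (prior 1/3): the dealer opened cup 3, so this case is ruled out; weight (1/3)·0 = 0.
The weights sum to 2/3.
So P(the pea under cup 2 | the dealer opened cup 3) = (1/3) / (2/3) = 1/2.

1/2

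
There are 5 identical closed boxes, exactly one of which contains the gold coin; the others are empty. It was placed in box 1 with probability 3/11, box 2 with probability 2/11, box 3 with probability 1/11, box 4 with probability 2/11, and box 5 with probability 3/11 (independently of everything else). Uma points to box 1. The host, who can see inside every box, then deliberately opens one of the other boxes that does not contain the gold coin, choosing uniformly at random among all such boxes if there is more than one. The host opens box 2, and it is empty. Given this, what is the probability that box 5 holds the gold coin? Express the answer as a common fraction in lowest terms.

4/11

Consider each possible location of the gold coin in turn.
If it is in box 1 (prior 3/11): the host has 4 equally likely choices, so probability 1/4; weight (3/11)·(1/4) = 3/44.
If it is in box 2 (prior 2/11): the host opened box 2, so this case is ruled out; weight (2/11)·0 = 0.
If it is in box 3 (prior 1/11): the host has 3 equally likely choices, so probability 1/3; weight (1/11)·(1/3) = 1/33.
If it is in box 4 (prior 2/11): the host has 3 equally likely choices, so probability 1/3; weight (2/11)·(1/3) = 2/33.
If it is in box 5 (prior 3/11): the host has 3 equally likely choices, so probability 1/3; weight (3/11)·(1/3) = 1/11.
The weights sum to 1/4.
So P(the gold coin in box 5 | the host opened box 2) = (1/11) / (1/4) = 4/11.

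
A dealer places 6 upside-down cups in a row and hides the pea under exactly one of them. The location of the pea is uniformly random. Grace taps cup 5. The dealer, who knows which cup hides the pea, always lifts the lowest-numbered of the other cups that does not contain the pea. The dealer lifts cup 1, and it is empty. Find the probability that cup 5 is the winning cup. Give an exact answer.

Consider each possible location of the pea in turn.
If it is under cup 1 (prior 1/6): the dealer opened cup 1, so this case is ruled out; weight (1/6)·0 = 0.
If it is under any of cups 2, 3, 4, 5, and 6 (prior 1/6 each): cup 1 is the lowest-numbered option available, probability 1; weight (1/6)·1 = 1/6 each.
The weights sum to 5/6.
So P(the pea under cup 5 | the dealer opened cup 1) = (1/6) / (5/6) = 1/5.

1/5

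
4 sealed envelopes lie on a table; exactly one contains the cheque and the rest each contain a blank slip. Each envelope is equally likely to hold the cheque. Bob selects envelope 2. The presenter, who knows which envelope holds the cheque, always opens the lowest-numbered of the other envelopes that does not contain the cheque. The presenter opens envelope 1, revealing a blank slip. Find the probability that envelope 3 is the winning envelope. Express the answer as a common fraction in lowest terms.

1/3

Condition on the true location of the cheque.
If it is in envelope 1 (prior 1/4): the presenter opened envelope 1, so this case is ruled out; weight (1/4)·0 = 0.
If it is in any of envelopes 2, 3, and 4 (prior 1/4 each): envelope 1 is the lowest-numbered option available, probability 1; weight (1/4)·1 = 1/4 each.
The weights sum to 3/4.
So P(the cheque in envelope 3 | the presenter opened envelope 1) = (1/4) / (3/4) = 1/3.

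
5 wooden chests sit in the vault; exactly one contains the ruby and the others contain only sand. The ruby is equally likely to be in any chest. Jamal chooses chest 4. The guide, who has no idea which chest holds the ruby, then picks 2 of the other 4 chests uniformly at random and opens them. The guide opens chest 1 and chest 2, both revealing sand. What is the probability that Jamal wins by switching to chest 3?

Condition on the true location of the ruby.
If it is in either of chests 1 and 2 (prior 1/5 each): that chest was opened and seen not to hold the prize — ruled out; weight (1/5)·0 = 0 each.
If it is in any of chests 3, 4, and 5 (prior 1/5 each): the guide picks exactly this set with probability 1/6 regardless, and none is the prize; weight (1/5)·(1/6) = 1/30 each.
The weights sum to 1/10.
So P(the ruby in chest 3 | the guide opened chest 1 and chest 2) = (1/30) / (1/10) = 1/3.

1/3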